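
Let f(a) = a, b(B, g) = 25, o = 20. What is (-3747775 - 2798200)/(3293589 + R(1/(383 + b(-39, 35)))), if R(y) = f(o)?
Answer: -6545975/3293609 ≈ -1.9875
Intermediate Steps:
R(y) = 20
(-3747775 - 2798200)/(3293589 + R(1/(383 + b(-39, 35)))) = (-3747775 - 2798200)/(3293589 + 20) = -6545975/3293609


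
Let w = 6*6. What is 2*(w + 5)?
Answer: 82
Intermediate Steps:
w = 36
2*(w + 5) = 2*(36 + 5) = 2*41 = 82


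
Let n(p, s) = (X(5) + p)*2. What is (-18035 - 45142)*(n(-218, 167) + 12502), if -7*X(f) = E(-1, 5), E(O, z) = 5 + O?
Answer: -5335550358/7 ≈ -7.6222e+8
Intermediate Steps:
X(f) = -4/7 (X(f) = -(5 - 1)/7 = -⅐*4 = -4/7)
n(p, s) = -8/7 + 2*p (n(p, s) = (-4/7 + p)*2 = -8/7 + 2*p)
(-18035 - 45142)*(n(-218, 167) + 12502) = (-18035 - 45142)*((-8/7 + 2*(-218)) + 12502) = -63177*((-8/7 - 436) + 12502) = -63177*(-3060/7 + 12502) = -63177*84454/7 = -5335550358/7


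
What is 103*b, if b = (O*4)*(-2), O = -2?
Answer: 1648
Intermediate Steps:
b = 16 (b = -2*4*(-2) = -8*(-2) = 16)
103*b = 103*16 = 1648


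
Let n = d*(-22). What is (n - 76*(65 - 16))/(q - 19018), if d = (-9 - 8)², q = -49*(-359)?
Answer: 10082/1427 ≈ 7.0652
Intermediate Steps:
q = 17591
d = 289 (d = (-17)² = 289)
n = -6358 (n = 289*(-22) = -6358)
(n - 76*(65 - 16))/(q - 19018) = (-6358 - 76*(65 - 16))/(17591 - 19018) = (-6358 - 76*49)/(-1427) = (-6358 - 3724)*(-1/1427) = -10082*(-1/1427) = 10082/1427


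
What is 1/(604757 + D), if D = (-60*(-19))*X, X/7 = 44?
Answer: 1/955877 ≈ 1.0462e-6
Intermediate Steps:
X = 308 (X = 7*44 = 308)
D = 351120 (D = -60*(-19)*308 = 1140*308 = 351120)
1/(604757 + D) = 1/(604757 + 351120) = 1/955877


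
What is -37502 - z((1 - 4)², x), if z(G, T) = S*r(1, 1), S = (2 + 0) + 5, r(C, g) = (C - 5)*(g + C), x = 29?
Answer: -37446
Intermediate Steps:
r(C, g) = (-5 + C)*(C + g)
S = 7 (S = 2 + 5 = 7)
z(G, T) = -56 (z(G, T) = 7*(1² - 5*1 - 5*1 + 1*1) = 7*(1 - 5 - 5 + 1) = 7*(-8) = -56)
-37502 - z((1 - 4)², x) = -37502 - 1*(-56) = -37502 + 56 = -37446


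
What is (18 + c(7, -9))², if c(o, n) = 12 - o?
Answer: 529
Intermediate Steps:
(18 + c(7, -9))² = (18 + (12 - 1*7))² = (18 + (12 - 7))² = (18 + 5)² = 23² = 529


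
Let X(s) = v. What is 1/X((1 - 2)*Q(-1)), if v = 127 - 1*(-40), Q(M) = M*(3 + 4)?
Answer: 1/167 ≈ 0.0059880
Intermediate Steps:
Q(M) = 7*M (Q(M) = M*7 = 7*M)
v = 167 (v = 127 + 40 = 167)
X(s) = 167
1/X((1 - 2)*Q(-1)) = 1/167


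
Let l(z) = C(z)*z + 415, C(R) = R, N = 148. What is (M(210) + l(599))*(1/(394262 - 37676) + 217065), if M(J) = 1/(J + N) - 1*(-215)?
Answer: 9959846656849203209/127657788 ≈ 7.8020e+10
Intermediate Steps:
l(z) = 415 + z² (l(z) = z*z + 415 = z² + 415 = 415 + z²)
M(J) = 215 + 1/(148 + J) (M(J) = 1/(J + 148) - 1*(-215) = 1/(148 + J) + 215 = 215 + 1/(148 + J))
(M(210) + l(599))*(1/(394262 - 37676) + 217065) = ((31821 + 215*210)/(148 + 210) + (415 + 599²))*(1/(394262 - 37676) + 217065) = ((31821 + 45150)/358 + (415 + 358801))*(1/356586 + 217065) = ((1/358)*76971 + 359216)*(1/356586 + 217065) = (76971/358 + 359216)*(77402340091/356586) = (128676299/358)*(77402340091/356586) = 9959846656849203209/127657788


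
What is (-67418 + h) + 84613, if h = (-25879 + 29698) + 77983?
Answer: 98997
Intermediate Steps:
h = 81802 (h = 3819 + 77983 = 81802)
(-67418 + h) + 84613 = (-67418 + 81802) + 84613 = 14384 + 84613 = 98997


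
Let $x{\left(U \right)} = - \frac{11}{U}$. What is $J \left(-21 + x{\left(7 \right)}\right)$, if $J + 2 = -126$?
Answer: $\frac{20224}{7} \approx 2889.1$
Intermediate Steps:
$J = -128$ ($J = -2 - 126 = -128$)
$J \left(-21 + x{\left(7 \right)}\right) = - 128 \left(-21 - \frac{11}{7}\right) = \left(-128\right) \left(- \frac{158}{7}\right) = \frac{20224}{7}$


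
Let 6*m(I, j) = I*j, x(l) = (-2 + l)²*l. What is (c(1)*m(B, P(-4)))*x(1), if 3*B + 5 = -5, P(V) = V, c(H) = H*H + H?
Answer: 40/9 ≈ 4.4444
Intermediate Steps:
c(H) = H + H² (c(H) = H² + H = H + H²)
x(l) = l*(-2 + l)²
B = -10/3 (B = -5/3 + (⅓)*(-5) = -5/3 - 5/3 = -10/3 ≈ -3.3333)
m(I, j) = I*j/6 (m(I, j) = (I*j)/6 = I*j/6)
(c(1)*m(B, P(-4)))*x(1) = ((1*(1 + 1))*((⅙)*(-10/3)*(-4)))*(1*(-2 + 1)²) = ((1*2)*(20/9))*(1*(-1)²) = (2*(20/9))*(1*1) = (40/9)*1 = 40/9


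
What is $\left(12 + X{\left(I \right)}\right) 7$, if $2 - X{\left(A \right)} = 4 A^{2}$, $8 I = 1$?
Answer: $\frac{1561}{16} \approx 97.563$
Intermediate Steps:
$I = \frac{1}{8}$ ($I = \frac{1}{8} \cdot 1 = \frac{1}{8} \approx 0.125$)
$X{\left(A \right)} = 2 - 4 A^{2}$
$\left(12 + X{\left(I \right)}\right) 7 = \left(12 + \left(2 - \frac{4}{64}\right)\right) 7 = \left(12 + \left(2 - \frac{1}{16}\right)\right) 7 = \left(12 + \frac{31}{16}\right) 7 = \frac{223}{16} \cdot 7 = \frac{1561}{16}$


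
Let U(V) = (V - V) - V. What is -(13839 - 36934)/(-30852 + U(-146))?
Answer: -23095/30706 ≈ -0.75213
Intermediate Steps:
U(V) = -V (U(V) = 0 - V = -V)
-(13839 - 36934)/(-30852 + U(-146)) = -(13839 - 36934)/(-30852 - 1*(-146)) = -(-23095)/(-30852 + 146) = -(-23095)/(-30706) = -(-23095)*(-1)/30706 = -1*23095/30706 = -23095/30706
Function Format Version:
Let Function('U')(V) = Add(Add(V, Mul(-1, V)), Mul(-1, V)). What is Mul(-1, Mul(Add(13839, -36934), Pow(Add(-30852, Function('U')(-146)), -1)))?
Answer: Rational(-23095, 30706) ≈ -0.75213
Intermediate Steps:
Function('U')(V) = Mul(-1, V) (Function('U')(V) = Add(0, Mul(-1, V)) = Mul(-1, V))
Mul(-1, Mul(Add(13839, -36934), Pow(Add(-30852, Function('U')(-146)), -1))) = Mul(-1, Mul(Add(13839, -36934), Pow(Add(-30852, Mul(-1, -146)), -1))) = Mul(-1, Mul(-23095, Pow(Add(-30852, 146), -1))) = Mul(-1, Mul(-23095, Pow(-30706, -1))) = Mul(-1, Mul(-23095, Rational(-1, 30706))) = Mul(-1, Rational(23095, 30706)) = Rational(-23095, 30706)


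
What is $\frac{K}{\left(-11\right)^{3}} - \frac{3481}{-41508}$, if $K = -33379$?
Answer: $\frac{1390128743}{55247148} \approx 25.162$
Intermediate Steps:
$\frac{K}{\left(-11\right)^{3}} - \frac{3481}{-41508} = - \frac{33379}{\left(-11\right)^{3}} - \frac{3481}{-41508} = - \frac{33379}{-1331} - - \frac{3481}{41508} = \left(-33379\right) \left(- \frac{1}{1331}\right) + \frac{3481}{41508} = \frac{33379}{1331} + \frac{3481}{41508} = \frac{1390128743}{55247148}$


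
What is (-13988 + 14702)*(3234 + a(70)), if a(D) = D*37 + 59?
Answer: 4200462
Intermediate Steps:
a(D) = 59 + 37*D (a(D) = 37*D + 59 = 59 + 37*D)
(-13988 + 14702)*(3234 + a(70)) = (-13988 + 14702)*(3234 + (59 + 37*70)) = 714*(3234 + (59 + 2590)) = 714*(3234 + 2649) = 714*5883 = 4200462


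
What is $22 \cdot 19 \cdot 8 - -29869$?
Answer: $33213$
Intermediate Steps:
$22 \cdot 19 \cdot 8 - -29869 = 418 \cdot 8 + 29869 = 3344 + 29869 = 33213$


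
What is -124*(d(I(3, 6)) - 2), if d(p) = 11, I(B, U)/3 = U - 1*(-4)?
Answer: -1116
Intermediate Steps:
I(B, U) = 12 + 3*U (I(B, U) = 3*(U - 1*(-4)) = 3*(U + 4) = 3*(4 + U) = 12 + 3*U)
-124*(d(I(3, 6)) - 2) = -124*(11 - 2) = -124*9 = -1116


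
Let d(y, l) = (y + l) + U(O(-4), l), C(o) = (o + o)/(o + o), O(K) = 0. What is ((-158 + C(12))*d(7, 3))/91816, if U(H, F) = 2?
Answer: -471/22954 ≈ -0.020519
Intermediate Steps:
C(o) = 1 (C(o) = (2*o)/((2*o)) = (2*o)*(1/(2*o)) = 1)
d(y, l) = 2 + l + y (d(y, l) = (y + l) + 2 = (l + y) + 2 = 2 + l + y)
((-158 + C(12))*d(7, 3))/91816 = ((-158 + 1)*(2 + 3 + 7))/91816 = -157*12*(1/91816) = -1884*1/91816 = -471/22954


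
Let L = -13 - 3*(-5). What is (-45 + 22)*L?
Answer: -46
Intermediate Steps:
L = 2 (L = -13 + 15 = 2)
(-45 + 22)*L = (-45 + 22)*2 = -23*2 = -46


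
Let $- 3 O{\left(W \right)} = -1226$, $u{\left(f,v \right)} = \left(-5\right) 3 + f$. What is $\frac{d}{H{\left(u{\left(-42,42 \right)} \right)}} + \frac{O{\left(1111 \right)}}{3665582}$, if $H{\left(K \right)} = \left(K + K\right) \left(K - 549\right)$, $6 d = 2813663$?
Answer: $\frac{5156940920417}{759699200664} \approx 6.7881$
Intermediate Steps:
$d = \frac{2813663}{6}$ ($d = \frac{1}{6} \cdot 2813663 = \frac{2813663}{6} \approx 4.6894 \cdot 10^{5}$)
$u{\left(f,v \right)} = -15 + f$
$O{\left(W \right)} = \frac{1226}{3}$ ($O{\left(W \right)} = \left(- \frac{1}{3}\right) \left(-1226\right) = \frac{1226}{3}$)
$H{\left(K \right)} = 2 K \left(-549 + K\right)$
$\frac{d}{H{\left(u{\left(-42,42 \right)} \right)}} + \frac{O{\left(1111 \right)}}{3665582} = \frac{2813663}{6 \cdot 2 \left(-15 - 42\right) \left(-549 - 57\right)} + \frac{1226}{3 \cdot 3665582} = \frac{2813663}{6 \cdot 2 \left(-57\right) \left(-549 - 57\right)} + \frac{1226}{3} \cdot \frac{1}{3665582} = \frac{2813663}{6 \cdot 2 \left(-57\right) \left(-606\right)} + \frac{613}{5498373} = \frac{2813663}{6 \cdot 69084} + \frac{613}{5498373} = \frac{2813663}{6} \cdot \frac{1}{69084} + \frac{613}{5498373} = \frac{2813663}{414504} + \frac{613}{5498373} = \frac{5156940920417}{759699200664}$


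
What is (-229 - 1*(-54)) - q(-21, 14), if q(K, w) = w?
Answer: -189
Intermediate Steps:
(-229 - 1*(-54)) - q(-21, 14) = (-229 - 1*(-54)) - 1*14 = (-229 + 54) - 14 = -175 - 14 = -189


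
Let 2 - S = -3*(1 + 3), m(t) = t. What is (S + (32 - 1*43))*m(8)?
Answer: 24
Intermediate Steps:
S = 14 (S = 2 - (-3)*(1 + 3) = 2 - (-3)*4 = 2 - 1*(-12) = 2 + 12 = 14)
(S + (32 - 1*43))*m(8) = (14 + (32 - 1*43))*8 = (14 + (32 - 43))*8 = (14 - 11)*8 = 3*8 = 24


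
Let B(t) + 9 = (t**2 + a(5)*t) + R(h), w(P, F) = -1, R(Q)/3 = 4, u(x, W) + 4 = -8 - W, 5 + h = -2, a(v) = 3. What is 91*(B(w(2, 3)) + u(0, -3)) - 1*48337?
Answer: -49065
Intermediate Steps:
h = -7 (h = -5 - 2 = -7)
u(x, W) = -12 - W (u(x, W) = -4 + (-8 - W) = -12 - W)
R(Q) = 12 (R(Q) = 3*4 = 12)
B(t) = 3 + t**2 + 3*t (B(t) = -9 + ((t**2 + 3*t) + 12) = -9 + (12 + t**2 + 3*t) = 3 + t**2 + 3*t)
91*(B(w(2, 3)) + u(0, -3)) - 1*48337 = 91*((3 + (-1)**2 + 3*(-1)) + (-12 - 1*(-3))) - 1*48337 = 91*((3 + 1 - 3) + (-12 + 3)) - 48337 = 91*(1 - 9) - 48337 = 91*(-8) - 48337 = -728 - 48337 = -49065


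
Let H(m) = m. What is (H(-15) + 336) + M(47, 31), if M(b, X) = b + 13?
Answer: 381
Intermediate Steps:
M(b, X) = 13 + b
(H(-15) + 336) + M(47, 31) = (-15 + 336) + (13 + 47) = 321 + 60 = 381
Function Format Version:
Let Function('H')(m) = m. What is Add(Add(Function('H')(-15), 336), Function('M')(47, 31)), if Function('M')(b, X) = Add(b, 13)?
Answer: 381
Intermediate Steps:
Function('M')(b, X) = Add(13, b)
Add(Add(Function('H')(-15), 336), Function('M')(47, 31)) = Add(Add(-15, 336), Add(13, 47)) = Add(321, 60) = 381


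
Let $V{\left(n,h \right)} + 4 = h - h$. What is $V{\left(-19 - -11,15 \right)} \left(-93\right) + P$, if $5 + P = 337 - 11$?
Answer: $693$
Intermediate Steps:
$V{\left(n,h \right)} = -4$ ($V{\left(n,h \right)} = -4 + \left(h - h\right) = -4 + 0 = -4$)
$P = 321$ ($P = -5 + \left(337 - 11\right) = -5 + 326 = 321$)
$V{\left(-19 - -11,15 \right)} \left(-93\right) + P = \left(-4\right) \left(-93\right) + 321 = 372 + 321 = 693$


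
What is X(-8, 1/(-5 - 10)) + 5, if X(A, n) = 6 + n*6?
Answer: 53/5 ≈ 10.600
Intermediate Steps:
X(A, n) = 6 + 6*n
X(-8, 1/(-5 - 10)) + 5 = (6 + 6/(-5 - 10)) + 5 = (6 + 6/(-15)) + 5 = (6 + 6*(-1/15)) + 5 = (6 - 2/5) + 5 = 28/5 + 5 = 53/5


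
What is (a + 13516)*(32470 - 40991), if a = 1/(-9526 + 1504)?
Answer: -923892415871/8022 ≈ -1.1517e+8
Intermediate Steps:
a = -1/8022 (a = 1/(-8022) = -1/8022 ≈ -0.00012466)
(a + 13516)*(32470 - 40991) = (-1/8022 + 13516)*(32470 - 40991) = (108425351/8022)*(-8521) = -923892415871/8022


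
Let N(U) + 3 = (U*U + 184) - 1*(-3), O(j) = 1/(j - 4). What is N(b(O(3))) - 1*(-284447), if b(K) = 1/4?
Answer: 4554097/16 ≈ 2.8463e+5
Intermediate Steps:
O(j) = 1/(-4 + j)
b(K) = ¼
N(U) = 184 + U² (N(U) = -3 + ((U*U + 184) - 1*(-3)) = -3 + ((U² + 184) + 3) = -3 + ((184 + U²) + 3) = -3 + (187 + U²) = 184 + U²)
N(b(O(3))) - 1*(-284447) = (184 + (¼)²) - 1*(-284447) = (184 + 1/16) + 284447 = 2945/16 + 284447 = 4554097/16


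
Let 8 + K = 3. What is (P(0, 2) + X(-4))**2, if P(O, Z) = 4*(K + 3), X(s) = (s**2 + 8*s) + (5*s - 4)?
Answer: 2304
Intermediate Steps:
K = -5 (K = -8 + 3 = -5)
X(s) = -4 + s**2 + 13*s (X(s) = (s**2 + 8*s) + (-4 + 5*s) = -4 + s**2 + 13*s)
P(O, Z) = -8 (P(O, Z) = 4*(-5 + 3) = 4*(-2) = -8)
(P(0, 2) + X(-4))**2 = (-8 + (-4 + (-4)**2 + 13*(-4)))**2 = (-8 + (-4 + 16 - 52))**2 = (-8 - 40)**2 = (-48)**2 = 2304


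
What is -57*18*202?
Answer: -207252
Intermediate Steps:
-57*18*202 = -1026*202 = -207252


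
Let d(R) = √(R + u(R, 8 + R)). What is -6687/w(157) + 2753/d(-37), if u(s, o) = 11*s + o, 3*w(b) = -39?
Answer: 6687/13 - 2753*I*√473/473 ≈ 514.38 - 126.58*I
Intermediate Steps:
w(b) = -13 (w(b) = (⅓)*(-39) = -13)
u(s, o) = o + 11*s
d(R) = √(8 + 13*R) (d(R) = √(R + ((8 + R) + 11*R)) = √(R + (8 + 12*R)) = √(8 + 13*R))
-6687/w(157) + 2753/d(-37) = -6687/(-13) + 2753/(√(8 + 13*(-37))) = -6687*(-1/13) + 2753/(√(8 - 481)) = 6687/13 + 2753/(√(-473)) = 6687/13 + 2753/((I*√473)) = 6687/13 + 2753*(-I*√473/473) = 6687/13 - 2753*I*√473/473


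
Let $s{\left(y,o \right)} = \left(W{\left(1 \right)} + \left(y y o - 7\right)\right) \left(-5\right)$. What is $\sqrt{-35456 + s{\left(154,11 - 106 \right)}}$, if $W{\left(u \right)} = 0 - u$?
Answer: $2 \sqrt{2807421} \approx 3351.1$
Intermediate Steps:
$W{\left(u \right)} = - u$
$s{\left(y,o \right)} = 40 - 5 o y^{2}$ ($s{\left(y,o \right)} = \left(\left(-1\right) 1 + \left(y y o - 7\right)\right) \left(-5\right) = \left(-1 + \left(y^{2} o - 7\right)\right) \left(-5\right) = \left(-1 + \left(o y^{2} - 7\right)\right) \left(-5\right) = \left(-1 + \left(-7 + o y^{2}\right)\right) \left(-5\right) = \left(-8 + o y^{2}\right) \left(-5\right) = 40 - 5 o y^{2}$)
$\sqrt{-35456 + s{\left(154,11 - 106 \right)}} = \sqrt{-35456 - \left(-40 + 5 \left(11 - 106\right) 154^{2}\right)} = \sqrt{-35456 - \left(-40 + 5 \left(11 - 106\right) 23716\right)} = \sqrt{-35456 - \left(-40 - 11265100\right)} = \sqrt{-35456 + \left(40 + 11265100\right)} = \sqrt{-35456 + 11265140} = \sqrt{11229684} = 2 \sqrt{2807421}$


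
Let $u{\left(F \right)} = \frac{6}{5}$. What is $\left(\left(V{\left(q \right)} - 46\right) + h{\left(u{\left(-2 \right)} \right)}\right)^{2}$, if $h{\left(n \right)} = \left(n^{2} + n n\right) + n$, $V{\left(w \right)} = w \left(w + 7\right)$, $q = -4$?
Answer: $\frac{1817104}{625} \approx 2907.4$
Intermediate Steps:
$u{\left(F \right)} = \frac{6}{5}$ ($u{\left(F \right)} = 6 \cdot \frac{1}{5} = \frac{6}{5}$)
$V{\left(w \right)} = w \left(7 + w\right)$
$h{\left(n \right)} = n + 2 n^{2}$ ($h{\left(n \right)} = \left(n^{2} + n^{2}\right) + n = 2 n^{2} + n = n + 2 n^{2}$)
$\left(\left(V{\left(q \right)} - 46\right) + h{\left(u{\left(-2 \right)} \right)}\right)^{2} = \left(\left(- 4 \left(7 - 4\right) - 46\right) + \frac{6 \left(1 + 2 \cdot \frac{6}{5}\right)}{5}\right)^{2} = \left(\left(\left(-4\right) 3 - 46\right) + \frac{6 \left(1 + \frac{12}{5}\right)}{5}\right)^{2} = \left(\left(-12 - 46\right) + \frac{6}{5} \cdot \frac{17}{5}\right)^{2} = \left(-58 + \frac{102}{25}\right)^{2} = \left(- \frac{1348}{25}\right)^{2} = \frac{1817104}{625}$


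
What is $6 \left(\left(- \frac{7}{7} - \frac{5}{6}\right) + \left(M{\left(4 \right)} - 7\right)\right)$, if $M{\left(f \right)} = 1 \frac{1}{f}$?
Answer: $- \frac{103}{2} \approx -51.5$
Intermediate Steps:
$M{\left(f \right)} = \frac{1}{f}$
$6 \left(\left(- \frac{7}{7} - \frac{5}{6}\right) + \left(M{\left(4 \right)} - 7\right)\right) = 6 \left(\left(- \frac{7}{7} - \frac{5}{6}\right) + \left(\frac{1}{4} - 7\right)\right) = 6 \left(\left(\left(-7\right) \frac{1}{7} - \frac{5}{6}\right) + \left(\frac{1}{4} - 7\right)\right) = 6 \left(\left(-1 - \frac{5}{6}\right) - \frac{27}{4}\right) = 6 \left(- \frac{11}{6} - \frac{27}{4}\right) = 6 \left(- \frac{103}{12}\right) = - \frac{103}{2}$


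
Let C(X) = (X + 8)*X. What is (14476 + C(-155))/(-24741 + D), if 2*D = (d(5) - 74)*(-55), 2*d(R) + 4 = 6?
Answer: -74522/45467 ≈ -1.6390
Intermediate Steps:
d(R) = 1 (d(R) = -2 + (½)*6 = -2 + 3 = 1)
C(X) = X*(8 + X) (C(X) = (8 + X)*X = X*(8 + X))
D = 4015/2 (D = ((1 - 74)*(-55))/2 = (-73*(-55))/2 = (½)*4015 = 4015/2 ≈ 2007.5)
(14476 + C(-155))/(-24741 + D) = (14476 - 155*(8 - 155))/(-24741 + 4015/2) = (14476 - 155*(-147))/(-45467/2) = (14476 + 22785)*(-2/45467) = 37261*(-2/45467) = -74522/45467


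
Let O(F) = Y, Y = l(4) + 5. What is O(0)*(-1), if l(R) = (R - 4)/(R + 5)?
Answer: -5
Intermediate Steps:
l(R) = (-4 + R)/(5 + R)
Y = 5 (Y = (-4 + 4)/(5 + 4) + 5 = 0/9 + 5 = (⅑)*0 + 5 = 0 + 5 = 5)
O(F) = 5
O(0)*(-1) = 5*(-1) = -5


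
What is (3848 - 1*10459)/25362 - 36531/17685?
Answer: -38644991/16612110 ≈ -2.3263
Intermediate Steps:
(3848 - 1*10459)/25362 - 36531/17685 = (3848 - 10459)*(1/25362) - 36531*1/17685 = -6611*1/25362 - 1353/655 = -6611/25362 - 1353/655 = -38644991/16612110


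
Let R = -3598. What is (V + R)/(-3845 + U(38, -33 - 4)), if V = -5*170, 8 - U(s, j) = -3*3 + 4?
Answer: 556/479 ≈ 1.1608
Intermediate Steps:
U(s, j) = 13 (U(s, j) = 8 - (-3*3 + 4) = 8 - (-9 + 4) = 8 - 1*(-5) = 8 + 5 = 13)
V = -850
(V + R)/(-3845 + U(38, -33 - 4)) = (-850 - 3598)/(-3845 + 13) = -4448/(-3832) = -4448*(-1/3832) = 556/479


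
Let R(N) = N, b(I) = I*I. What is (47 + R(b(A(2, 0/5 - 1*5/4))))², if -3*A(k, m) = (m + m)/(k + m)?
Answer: 15264649/6561 ≈ 2326.6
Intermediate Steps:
A(k, m) = -2*m/(3*(k + m)) (A(k, m) = -(m + m)/(3*(k + m)) = -2*m/(3*(k + m)))
b(I) = I²
(47 + R(b(A(2, 0/5 - 1*5/4))))² = (47 + (-2*(0/5 - 1*5/4)/(3*2 + 3*(0/5 - 1*5/4)))²)² = (47 + (-2*(0*(⅕) - 5*¼)/(6 + 3*(0*(⅕) - 5*¼)))²)² = (47 + (-2*(0 - 5/4)/(6 + 3*(0 - 5/4)))²)² = (47 + (-2*(-5/4)/(6 + 3*(-5/4)))²)² = (47 + (-2*(-5/4)/(6 - 15/4))²)² = (47 + (-2*(-5/4)/9/4)²)² = (47 + (-2*(-5/4)*4/9)²)² = (47 + (10/9)²)² = (47 + 100/81)² = (3907/81)² = 15264649/6561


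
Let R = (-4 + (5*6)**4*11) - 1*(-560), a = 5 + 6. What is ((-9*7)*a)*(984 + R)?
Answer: -6175697220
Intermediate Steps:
a = 11
R = 8910556 (R = (-4 + 30**4*11) + 560 = (-4 + 810000*11) + 560 = (-4 + 8910000) + 560 = 8909996 + 560 = 8910556)
((-9*7)*a)*(984 + R) = (-9*7*11)*(984 + 8910556) = -63*11*8911540 = -693*8911540 = -6175697220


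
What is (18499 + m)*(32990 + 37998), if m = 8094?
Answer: 1887783884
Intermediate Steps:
(18499 + m)*(32990 + 37998) = (18499 + 8094)*(32990 + 37998) = 26593*70988 = 1887783884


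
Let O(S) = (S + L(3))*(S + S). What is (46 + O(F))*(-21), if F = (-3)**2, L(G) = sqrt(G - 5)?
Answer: -4368 - 378*I*sqrt(2) ≈ -4368.0 - 534.57*I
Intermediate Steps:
L(G) = sqrt(-5 + G)
F = 9
O(S) = 2*S*(S + I*sqrt(2)) (O(S) = (S + sqrt(-5 + 3))*(S + S) = (S + sqrt(-2))*(2*S) = (S + I*sqrt(2))*(2*S) = 2*S*(S + I*sqrt(2)))
(46 + O(F))*(-21) = (46 + 2*9*(9 + I*sqrt(2)))*(-21) = (46 + (162 + 18*I*sqrt(2)))*(-21) = (208 + 18*I*sqrt(2))*(-21) = -4368 - 378*I*sqrt(2)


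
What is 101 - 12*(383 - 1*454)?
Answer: 953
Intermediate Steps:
101 - 12*(383 - 1*454) = 101 - 12*(383 - 454) = 101 - 12*(-71) = 101 + 852 = 953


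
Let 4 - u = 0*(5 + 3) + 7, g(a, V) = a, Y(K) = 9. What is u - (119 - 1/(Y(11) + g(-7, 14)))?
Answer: -243/2 ≈ -121.50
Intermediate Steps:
u = -3 (u = 4 - (0*(5 + 3) + 7) = 4 - (0*8 + 7) = 4 - (0 + 7) = 4 - 1*7 = 4 - 7 = -3)
u - (119 - 1/(Y(11) + g(-7, 14))) = -3 - (119 - 1/(9 - 7)) = -3 - (119 - 1/2) = -3 - (119 - 1*½) = -3 - (119 - ½) = -3 - 1*237/2 = -3 - 237/2 = -243/2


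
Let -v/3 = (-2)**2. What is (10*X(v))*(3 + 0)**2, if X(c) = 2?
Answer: 180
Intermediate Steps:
v = -12 (v = -3*(-2)**2 = -3*4 = -12)
(10*X(v))*(3 + 0)**2 = (10*2)*(3 + 0)**2 = 20*3**2 = 20*9 = 180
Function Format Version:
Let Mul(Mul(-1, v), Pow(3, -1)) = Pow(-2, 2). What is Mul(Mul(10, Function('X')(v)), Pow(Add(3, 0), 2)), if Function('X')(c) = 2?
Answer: 180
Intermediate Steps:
v = -12 (v = Mul(-3, Pow(-2, 2)) = Mul(-3, 4) = -12)
Mul(Mul(10, Function('X')(v)), Pow(Add(3, 0), 2)) = Mul(Mul(10, 2), Pow(Add(3, 0), 2)) = Mul(20, Pow(3, 2)) = Mul(20, 9) = 180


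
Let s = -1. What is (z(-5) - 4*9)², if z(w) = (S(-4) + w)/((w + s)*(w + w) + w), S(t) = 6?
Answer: 3916441/3025 ≈ 1294.7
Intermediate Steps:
z(w) = (6 + w)/(w + 2*w*(-1 + w)) (z(w) = (6 + w)/((w - 1)*(w + w) + w) = (6 + w)/((-1 + w)*(2*w) + w) = (6 + w)/(2*w*(-1 + w) + w) = (6 + w)/(w + 2*w*(-1 + w)))
(z(-5) - 4*9)² = ((6 - 5)/((-5)*(-1 + 2*(-5))) - 4*9)² = (-⅕*1/(-1 - 10) - 36)² = (-⅕*1/(-11) - 36)² = (-⅕*(-1/11)*1 - 36)² = (1/55 - 36)² = (-1979/55)² = 3916441/3025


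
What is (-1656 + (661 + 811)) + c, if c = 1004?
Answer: 820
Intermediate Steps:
(-1656 + (661 + 811)) + c = (-1656 + (661 + 811)) + 1004 = (-1656 + 1472) + 1004 = -184 + 1004 = 820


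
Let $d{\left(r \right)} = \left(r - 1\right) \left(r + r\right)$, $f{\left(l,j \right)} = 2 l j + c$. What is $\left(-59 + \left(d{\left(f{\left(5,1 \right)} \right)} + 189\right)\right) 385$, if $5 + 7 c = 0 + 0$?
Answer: $\frac{765050}{7} \approx 1.0929 \cdot 10^{5}$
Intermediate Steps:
$c = - \frac{5}{7}$ ($c = - \frac{5}{7} + \frac{0 + 0}{7} = - \frac{5}{7} + \frac{1}{7} \cdot 0 = - \frac{5}{7} + 0 = - \frac{5}{7} \approx -0.71429$)
$f{\left(l,j \right)} = - \frac{5}{7} + 2 j l$ ($f{\left(l,j \right)} = 2 l j - \frac{5}{7} = 2 j l - \frac{5}{7} = - \frac{5}{7} + 2 j l$)
$d{\left(r \right)} = 2 r \left(-1 + r\right)$ ($d{\left(r \right)} = \left(-1 + r\right) 2 r = 2 r \left(-1 + r\right)$)
$\left(-59 + \left(d{\left(f{\left(5,1 \right)} \right)} + 189\right)\right) 385 = \left(-59 + \left(2 \left(- \frac{5}{7} + 2 \cdot 1 \cdot 5\right) \left(-1 - \left(\frac{5}{7} - 10\right)\right) + 189\right)\right) 385 = \left(-59 + \left(2 \left(- \frac{5}{7} + 10\right) \left(-1 + \left(- \frac{5}{7} + 10\right)\right) + 189\right)\right) 385 = \left(-59 + \left(2 \cdot \frac{65}{7} \left(-1 + \frac{65}{7}\right) + 189\right)\right) 385 = \left(-59 + \left(2 \cdot \frac{65}{7} \cdot \frac{58}{7} + 189\right)\right) 385 = \left(-59 + \left(\frac{7540}{49} + 189\right)\right) 385 = \left(-59 + \frac{16801}{49}\right) 385 = \frac{13910}{49} \cdot 385 = \frac{765050}{7}$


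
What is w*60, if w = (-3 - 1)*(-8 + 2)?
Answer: 1440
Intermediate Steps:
w = 24 (w = -4*(-6) = 24)
w*60 = 24*60 = 1440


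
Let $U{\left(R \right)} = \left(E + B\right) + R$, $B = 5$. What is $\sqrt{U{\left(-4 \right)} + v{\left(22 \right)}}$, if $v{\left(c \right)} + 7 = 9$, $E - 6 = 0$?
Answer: $3$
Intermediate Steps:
$E = 6$ ($E = 6 + 0 = 6$)
$v{\left(c \right)} = 2$ ($v{\left(c \right)} = -7 + 9 = 2$)
$U{\left(R \right)} = 11 + R$ ($U{\left(R \right)} = \left(6 + 5\right) + R = 11 + R$)
$\sqrt{U{\left(-4 \right)} + v{\left(22 \right)}} = \sqrt{\left(11 - 4\right) + 2} = \sqrt{7 + 2} = \sqrt{9} = 3$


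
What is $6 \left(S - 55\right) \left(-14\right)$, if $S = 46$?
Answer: $756$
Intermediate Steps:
$6 \left(S - 55\right) \left(-14\right) = 6 \left(46 - 55\right) \left(-14\right) = 6 \left(\left(-9\right) \left(-14\right)\right) = 6 \cdot 126 = 756$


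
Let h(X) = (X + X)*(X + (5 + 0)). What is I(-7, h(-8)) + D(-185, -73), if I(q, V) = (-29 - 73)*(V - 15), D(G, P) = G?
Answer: -3551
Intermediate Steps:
h(X) = 2*X*(5 + X) (h(X) = (2*X)*(X + 5) = (2*X)*(5 + X) = 2*X*(5 + X))
I(q, V) = 1530 - 102*V (I(q, V) = -102*(-15 + V) = 1530 - 102*V)
I(-7, h(-8)) + D(-185, -73) = (1530 - 204*(-8)*(5 - 8)) - 185 = (1530 - 204*(-8)*(-3)) - 185 = (1530 - 102*48) - 185 = (1530 - 4896) - 185 = -3366 - 185 = -3551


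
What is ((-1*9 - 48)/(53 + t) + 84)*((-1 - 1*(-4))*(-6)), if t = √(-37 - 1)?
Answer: 54*(-28*√38 + 1465*I)/(√38 - 53*I) ≈ -1492.9 - 2.2215*I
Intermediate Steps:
t = I*√38 (t = √(-38) = I*√38 ≈ 6.1644*I)
((-1*9 - 48)/(53 + t) + 84)*((-1 - 1*(-4))*(-6)) = ((-1*9 - 48)/(53 + I*√38) + 84)*((-1 - 1*(-4))*(-6)) = ((-9 - 48)/(53 + I*√38) + 84)*((-1 + 4)*(-6)) = (-57/(53 + I*√38) + 84)*(3*(-6)) = (84 - 57/(53 + I*√38))*(-18) = -1512 + 1026/(53 + I*√38)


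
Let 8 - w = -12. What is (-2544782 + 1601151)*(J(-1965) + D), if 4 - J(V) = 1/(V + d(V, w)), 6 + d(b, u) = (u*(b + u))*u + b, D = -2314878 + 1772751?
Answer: 400010361554031137/781936 ≈ 5.1156e+11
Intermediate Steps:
w = 20 (w = 8 - 1*(-12) = 8 + 12 = 20)
D = -542127
d(b, u) = -6 + b + u²*(b + u) (d(b, u) = -6 + ((u*(b + u))*u + b) = -6 + (u²*(b + u) + b) = -6 + (b + u²*(b + u)) = -6 + b + u²*(b + u))
J(V) = 4 - 1/(7994 + 402*V) (J(V) = 4 - 1/(V + (-6 + V + 20³ + V*20²)) = 4 - 1/(V + (-6 + V + 8000 + V*400)) = 4 - 1/(V + (-6 + V + 8000 + 400*V)) = 4 - 1/(V + (7994 + 401*V)) = 4 - 1/(7994 + 402*V))
(-2544782 + 1601151)*(J(-1965) + D) = (-2544782 + 1601151)*((31975 + 1608*(-1965))/(2*(3997 + 201*(-1965))) - 542127) = -943631*((31975 - 3159720)/(2*(3997 - 394965)) - 542127) = -943631*((½)*(-3127745)/(-390968) - 542127) = -943631*((½)*(-1/390968)*(-3127745) - 542127) = -943631*(3127745/781936 - 542127) = -943631*(-423905490127/781936) = 400010361554031137/781936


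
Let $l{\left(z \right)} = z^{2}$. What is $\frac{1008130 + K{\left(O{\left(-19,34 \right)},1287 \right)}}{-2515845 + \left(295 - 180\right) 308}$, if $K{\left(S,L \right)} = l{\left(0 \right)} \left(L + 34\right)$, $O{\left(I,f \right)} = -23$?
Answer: $- \frac{201626}{496085} \approx -0.40643$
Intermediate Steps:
$K{\left(S,L \right)} = 0$ ($K{\left(S,L \right)} = 0^{2} \left(L + 34\right) = 0 \left(34 + L\right) = 0$)
$\frac{1008130 + K{\left(O{\left(-19,34 \right)},1287 \right)}}{-2515845 + \left(295 - 180\right) 308} = \frac{1008130 + 0}{-2515845 + \left(295 - 180\right) 308} = \frac{1008130}{-2515845 + 115 \cdot 308} = \frac{1008130}{-2515845 + 35420} = \frac{1008130}{-2480425} = 1008130 \left(- \frac{1}{2480425}\right) = - \frac{201626}{496085}$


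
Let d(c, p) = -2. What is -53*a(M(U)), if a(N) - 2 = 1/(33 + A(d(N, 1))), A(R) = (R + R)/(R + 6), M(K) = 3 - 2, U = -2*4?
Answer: -3445/32 ≈ -107.66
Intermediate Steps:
U = -8
M(K) = 1
A(R) = 2*R/(6 + R) (A(R) = (2*R)/(6 + R) = 2*R/(6 + R))
a(N) = 65/32 (a(N) = 2 + 1/(33 + 2*(-2)/(6 - 2)) = 2 + 1/(33 + 2*(-2)/4) = 2 + 1/(33 + 2*(-2)*(¼)) = 2 + 1/(33 - 1) = 2 + 1/32 = 65/32)
-53*a(M(U)) = -53*65/32 = -3445/32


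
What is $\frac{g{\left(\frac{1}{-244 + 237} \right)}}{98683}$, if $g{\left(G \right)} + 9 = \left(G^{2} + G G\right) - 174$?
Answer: $- \frac{8965}{4835467} \approx -0.001854$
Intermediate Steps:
$g{\left(G \right)} = -183 + 2 G^{2}$ ($g{\left(G \right)} = -9 - \left(174 - G^{2} - G G\right) = -9 + \left(\left(G^{2} + G^{2}\right) - 174\right) = -9 + \left(2 G^{2} - 174\right) = -9 + \left(-174 + 2 G^{2}\right) = -183 + 2 G^{2}$)
$\frac{g{\left(\frac{1}{-244 + 237} \right)}}{98683} = \frac{-183 + 2 \left(\frac{1}{-244 + 237}\right)^{2}}{98683} = \left(-183 + 2 \left(\frac{1}{-7}\right)^{2}\right) \frac{1}{98683} = \left(-183 + 2 \left(- \frac{1}{7}\right)^{2}\right) \frac{1}{98683} = \left(-183 + 2 \cdot \frac{1}{49}\right) \frac{1}{98683} = \left(-183 + \frac{2}{49}\right) \frac{1}{98683} = \left(- \frac{8965}{49}\right) \frac{1}{98683} = - \frac{8965}{4835467}$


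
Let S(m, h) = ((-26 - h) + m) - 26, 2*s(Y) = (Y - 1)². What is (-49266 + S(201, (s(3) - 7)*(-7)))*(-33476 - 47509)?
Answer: 3980574720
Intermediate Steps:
s(Y) = (-1 + Y)²/2 (s(Y) = (Y - 1)²/2 = (-1 + Y)²/2)
S(m, h) = -52 + m - h (S(m, h) = (-26 + m - h) - 26 = -52 + m - h)
(-49266 + S(201, (s(3) - 7)*(-7)))*(-33476 - 47509) = (-49266 + (-52 + 201 - ((-1 + 3)²/2 - 7)*(-7)))*(-33476 - 47509) = (-49266 + (-52 + 201 - ((½)*2² - 7)*(-7)))*(-80985) = (-49266 + (-52 + 201 - ((½)*4 - 7)*(-7)))*(-80985) = (-49266 + (-52 + 201 - (2 - 7)*(-7)))*(-80985) = (-49266 + (-52 + 201 - (-5)*(-7)))*(-80985) = (-49266 + (-52 + 201 - 1*35))*(-80985) = (-49266 + (-52 + 201 - 35))*(-80985) = (-49266 + 114)*(-80985) = -49152*(-80985) = 3980574720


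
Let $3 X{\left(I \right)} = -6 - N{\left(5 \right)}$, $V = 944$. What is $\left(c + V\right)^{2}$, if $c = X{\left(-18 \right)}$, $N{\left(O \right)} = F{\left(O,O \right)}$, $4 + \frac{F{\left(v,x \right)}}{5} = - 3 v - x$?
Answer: $964324$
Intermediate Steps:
$F{\left(v,x \right)} = -20 - 15 v - 5 x$ ($F{\left(v,x \right)} = -20 + 5 \left(- 3 v - x\right) = -20 + 5 \left(- x - 3 v\right) = -20 - \left(5 x + 15 v\right) = -20 - 15 v - 5 x$)
$N{\left(O \right)} = -20 - 20 O$ ($N{\left(O \right)} = -20 - 15 O - 5 O = -20 - 20 O$)
$X{\left(I \right)} = 38$ ($X{\left(I \right)} = \frac{-6 - \left(-20 - 100\right)}{3} = \frac{-6 - -120}{3} = \frac{-6 + 120}{3} = \frac{1}{3} \cdot 114 = 38$)
$c = 38$
$\left(c + V\right)^{2} = \left(38 + 944\right)^{2} = 982^{2} = 964324$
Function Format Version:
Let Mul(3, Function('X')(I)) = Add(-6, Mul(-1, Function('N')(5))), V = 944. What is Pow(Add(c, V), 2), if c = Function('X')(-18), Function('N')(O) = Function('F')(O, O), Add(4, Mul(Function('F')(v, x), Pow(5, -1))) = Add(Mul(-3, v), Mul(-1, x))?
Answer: 964324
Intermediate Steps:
Function('F')(v, x) = Add(-20, Mul(-15, v), Mul(-5, x)) (Function('F')(v, x) = Add(-20, Mul(5, Add(Mul(-3, v), Mul(-1, x)))) = Add(-20, Mul(5, Add(Mul(-1, x), Mul(-3, v)))) = Add(-20, Add(Mul(-15, v), Mul(-5, x))) = Add(-20, Mul(-15, v), Mul(-5, x)))
Function('N')(O) = Add(-20, Mul(-20, O)) (Function('N')(O) = Add(-20, Mul(-15, O), Mul(-5, O)) = Add(-20, Mul(-20, O)))
Function('X')(I) = 38 (Function('X')(I) = Mul(Rational(1, 3), Add(-6, Mul(-1, Add(-20, Mul(-20, 5))))) = Mul(Rational(1, 3), Add(-6, Mul(-1, Add(-20, -100)))) = Mul(Rational(1, 3), Add(-6, Mul(-1, -120))) = Mul(Rational(1, 3), Add(-6, 120)) = Mul(Rational(1, 3), 114) = 38)
c = 38
Pow(Add(c, V), 2) = Pow(Add(38, 944), 2) = Pow(982, 2) = 964324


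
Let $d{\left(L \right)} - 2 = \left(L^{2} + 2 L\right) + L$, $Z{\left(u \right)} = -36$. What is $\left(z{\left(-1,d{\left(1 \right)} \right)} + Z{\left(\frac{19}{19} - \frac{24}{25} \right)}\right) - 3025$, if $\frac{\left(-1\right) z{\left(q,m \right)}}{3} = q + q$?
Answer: $-3055$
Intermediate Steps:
$d{\left(L \right)} = 2 + L^{2} + 3 L$ ($d{\left(L \right)} = 2 + \left(\left(L^{2} + 2 L\right) + L\right) = 2 + \left(L^{2} + 3 L\right) = 2 + L^{2} + 3 L$)
$z{\left(q,m \right)} = - 6 q$ ($z{\left(q,m \right)} = - 3 \left(q + q\right) = - 3 \cdot 2 q = - 6 q$)
$\left(z{\left(-1,d{\left(1 \right)} \right)} + Z{\left(\frac{19}{19} - \frac{24}{25} \right)}\right) - 3025 = \left(\left(-6\right) \left(-1\right) - 36\right) - 3025 = \left(6 - 36\right) - 3025 = -30 - 3025 = -3055$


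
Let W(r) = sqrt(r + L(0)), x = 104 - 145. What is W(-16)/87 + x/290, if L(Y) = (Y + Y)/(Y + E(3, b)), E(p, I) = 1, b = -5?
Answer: -41/290 + 4*I/87 ≈ -0.14138 + 0.045977*I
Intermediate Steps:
L(Y) = 2*Y/(1 + Y) (L(Y) = (Y + Y)/(Y + 1) = (2*Y)/(1 + Y) = 2*Y/(1 + Y))
x = -41
W(r) = sqrt(r) (W(r) = sqrt(r + 2*0/(1 + 0)) = sqrt(r + 2*0/1) = sqrt(r + 2*0*1) = sqrt(r + 0) = sqrt(r))
W(-16)/87 + x/290 = sqrt(-16)/87 - 41/290 = (4*I)*(1/87) - 41*1/290 = 4*I/87 - 41/290 = -41/290 + 4*I/87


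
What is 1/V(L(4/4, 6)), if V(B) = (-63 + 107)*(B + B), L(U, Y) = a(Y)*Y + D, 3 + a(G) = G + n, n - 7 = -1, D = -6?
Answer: 1/4224 ≈ 0.00023674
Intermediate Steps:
n = 6 (n = 7 - 1 = 6)
a(G) = 3 + G (a(G) = -3 + (G + 6) = -3 + (6 + G) = 3 + G)
L(U, Y) = -6 + Y*(3 + Y) (L(U, Y) = (3 + Y)*Y - 6 = Y*(3 + Y) - 6 = -6 + Y*(3 + Y))
V(B) = 88*B (V(B) = 44*(2*B) = 88*B)
1/V(L(4/4, 6)) = 1/(88*(-6 + 6*(3 + 6))) = 1/(88*(-6 + 6*9)) = 1/(88*(-6 + 54)) = 1/(88*48) = 1/4224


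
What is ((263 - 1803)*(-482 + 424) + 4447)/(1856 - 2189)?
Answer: -93767/333 ≈ -281.58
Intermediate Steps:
((263 - 1803)*(-482 + 424) + 4447)/(1856 - 2189) = (-1540*(-58) + 4447)/(-333) = (89320 + 4447)*(-1/333) = 93767*(-1/333) = -93767/333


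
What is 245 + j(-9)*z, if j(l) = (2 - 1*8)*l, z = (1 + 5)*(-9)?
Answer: -2671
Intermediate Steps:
z = -54 (z = 6*(-9) = -54)
j(l) = -6*l (j(l) = (2 - 8)*l = -6*l)
245 + j(-9)*z = 245 - 6*(-9)*(-54) = 245 + 54*(-54) = 245 - 2916 = -2671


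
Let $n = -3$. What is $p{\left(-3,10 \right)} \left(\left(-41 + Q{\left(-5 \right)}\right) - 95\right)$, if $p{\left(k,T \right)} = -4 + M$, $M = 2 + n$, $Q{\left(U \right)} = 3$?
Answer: $665$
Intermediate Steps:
$M = -1$ ($M = 2 - 3 = -1$)
$p{\left(k,T \right)} = -5$ ($p{\left(k,T \right)} = -4 - 1 = -5$)
$p{\left(-3,10 \right)} \left(\left(-41 + Q{\left(-5 \right)}\right) - 95\right) = - 5 \left(\left(-41 + 3\right) - 95\right) = - 5 \left(-38 - 95\right) = \left(-5\right) \left(-133\right) = 665$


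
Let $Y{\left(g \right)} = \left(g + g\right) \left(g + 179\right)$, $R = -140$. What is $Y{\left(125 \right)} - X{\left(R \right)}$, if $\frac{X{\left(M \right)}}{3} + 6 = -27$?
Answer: $76099$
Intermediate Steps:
$X{\left(M \right)} = -99$ ($X{\left(M \right)} = -18 + 3 \left(-27\right) = -18 - 81 = -99$)
$Y{\left(g \right)} = 2 g \left(179 + g\right)$
$Y{\left(125 \right)} - X{\left(R \right)} = 2 \cdot 125 \left(179 + 125\right) - -99 = 2 \cdot 125 \cdot 304 + 99 = 76000 + 99 = 76099$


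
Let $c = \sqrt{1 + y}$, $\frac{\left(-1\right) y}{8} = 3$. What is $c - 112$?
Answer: $-112 + i \sqrt{23} \approx -112.0 + 4.7958 i$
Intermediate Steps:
$y = -24$ ($y = \left(-8\right) 3 = -24$)
$c = i \sqrt{23}$ ($c = \sqrt{1 - 24} = \sqrt{-23} = i \sqrt{23} \approx 4.7958 i$)
$c - 112 = i \sqrt{23} - 112 = -112 + i \sqrt{23}$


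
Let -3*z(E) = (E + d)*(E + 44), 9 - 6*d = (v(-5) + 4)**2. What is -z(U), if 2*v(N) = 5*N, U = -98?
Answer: 7815/4 ≈ 1953.8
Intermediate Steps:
v(N) = 5*N/2 (v(N) = (5*N)/2 = 5*N/2)
d = -253/24 (d = 3/2 - ((5/2)*(-5) + 4)**2/6 = 3/2 - (-25/2 + 4)**2/6 = 3/2 - (-17/2)**2/6 = 3/2 - 1/6*289/4 = 3/2 - 289/24 = -253/24 ≈ -10.542)
z(E) = -(44 + E)*(-253/24 + E)/3 (z(E) = -(E - 253/24)*(E + 44)/3 = -(-253/24 + E)*(44 + E)/3 = -(44 + E)*(-253/24 + E)/3)
-z(U) = -(2783/18 - 803/72*(-98) - 1/3*(-98)**2) = -(2783/18 + 39347/36 - 1/3*9604) = -(2783/18 + 39347/36 - 9604/3) = -1*(-7815/4) = 7815/4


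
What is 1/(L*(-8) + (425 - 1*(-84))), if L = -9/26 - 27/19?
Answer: 247/129215 ≈ 0.0019115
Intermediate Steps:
L = -873/494 (L = -9*1/26 - 27*1/19 = -9/26 - 27/19 = -873/494 ≈ -1.7672)
1/(L*(-8) + (425 - 1*(-84))) = 1/(-873/494*(-8) + (425 - 1*(-84))) = 1/(3492/247 + (425 + 84)) = 1/(3492/247 + 509) = 1/(129215/247) = 247/129215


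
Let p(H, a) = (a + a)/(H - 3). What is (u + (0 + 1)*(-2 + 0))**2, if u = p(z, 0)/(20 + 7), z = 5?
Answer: 4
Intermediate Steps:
p(H, a) = 2*a/(-3 + H) (p(H, a) = (2*a)/(-3 + H) = 2*a/(-3 + H))
u = 0 (u = (2*0/(-3 + 5))/(20 + 7) = (2*0/2)/27 = (2*0*(1/2))/27 = (1/27)*0 = 0)
(u + (0 + 1)*(-2 + 0))**2 = (0 + (0 + 1)*(-2 + 0))**2 = (0 + 1*(-2))**2 = (0 - 2)**2 = (-2)**2 = 4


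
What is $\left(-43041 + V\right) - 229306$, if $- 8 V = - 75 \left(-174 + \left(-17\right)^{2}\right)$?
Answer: $- \frac{2170151}{8} \approx -2.7127 \cdot 10^{5}$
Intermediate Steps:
$V = \frac{8625}{8}$ ($V = - \frac{\left(-75\right) \left(-174 + \left(-17\right)^{2}\right)}{8} = - \frac{\left(-75\right) \left(-174 + 289\right)}{8} = - \frac{\left(-75\right) 115}{8} = \left(- \frac{1}{8}\right) \left(-8625\right) = \frac{8625}{8} \approx 1078.1$)
$\left(-43041 + V\right) - 229306 = \left(-43041 + \frac{8625}{8}\right) - 229306 = - \frac{335703}{8} - 229306 = - \frac{2170151}{8}$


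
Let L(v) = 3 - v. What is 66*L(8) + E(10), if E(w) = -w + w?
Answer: -330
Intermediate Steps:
E(w) = 0
66*L(8) + E(10) = 66*(3 - 1*8) + 0 = 66*(3 - 8) + 0 = 66*(-5) + 0 = -330 + 0 = -330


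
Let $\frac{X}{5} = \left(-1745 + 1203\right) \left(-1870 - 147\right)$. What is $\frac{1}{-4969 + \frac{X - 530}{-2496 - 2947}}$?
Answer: $- \frac{5443}{32511807} \approx -0.00016742$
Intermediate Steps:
$X = 5466070$ ($X = 5 \left(-1745 + 1203\right) \left(-1870 - 147\right) = 5 \left(\left(-542\right) \left(-2017\right)\right) = 5 \cdot 1093214 = 5466070$)
$\frac{1}{-4969 + \frac{X - 530}{-2496 - 2947}} = \frac{1}{-4969 + \frac{5466070 - 530}{-2496 - 2947}} = \frac{1}{-4969 + \frac{5465540}{-5443}} = \frac{1}{-4969 + 5465540 \left(- \frac{1}{5443}\right)} = \frac{1}{-4969 - \frac{5465540}{5443}} = \frac{1}{- \frac{32511807}{5443}} = - \frac{5443}{32511807}$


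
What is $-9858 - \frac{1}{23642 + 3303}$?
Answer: $- \frac{265623811}{26945} \approx -9858.0$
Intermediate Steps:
$-9858 - \frac{1}{23642 + 3303} = -9858 - \frac{1}{26945} = - \frac{265623811}{26945}$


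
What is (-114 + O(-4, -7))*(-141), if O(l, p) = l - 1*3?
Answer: 17061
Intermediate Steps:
O(l, p) = -3 + l (O(l, p) = l - 3 = -3 + l)
(-114 + O(-4, -7))*(-141) = (-114 + (-3 - 4))*(-141) = (-114 - 7)*(-141) = -121*(-141) = 17061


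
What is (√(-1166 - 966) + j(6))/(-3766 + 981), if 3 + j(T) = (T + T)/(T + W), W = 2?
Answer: 3/5570 - 2*I*√533/2785 ≈ 0.0005386 - 0.016579*I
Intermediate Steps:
j(T) = -3 + 2*T/(2 + T) (j(T) = -3 + (T + T)/(T + 2) = -3 + (2*T)/(2 + T) = -3 + 2*T/(2 + T))
(√(-1166 - 966) + j(6))/(-3766 + 981) = (√(-1166 - 966) + (-6 - 1*6)/(2 + 6))/(-3766 + 981) = (√(-2132) + (-6 - 6)/8)/(-2785) = (2*I*√533 + (⅛)*(-12))*(-1/2785) = (2*I*√533 - 3/2)*(-1/2785) = (-3/2 + 2*I*√533)*(-1/2785) = 3/5570 - 2*I*√533/2785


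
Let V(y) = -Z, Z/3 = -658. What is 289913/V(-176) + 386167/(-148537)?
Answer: 42300513623/293212038 ≈ 144.27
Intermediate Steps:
Z = -1974 (Z = 3*(-658) = -1974)
V(y) = 1974 (V(y) = -1*(-1974) = 1974)
289913/V(-176) + 386167/(-148537) = 289913/1974 + 386167/(-148537) = 289913*(1/1974) + 386167*(-1/148537) = 289913/1974 - 386167/148537 = 42300513623/293212038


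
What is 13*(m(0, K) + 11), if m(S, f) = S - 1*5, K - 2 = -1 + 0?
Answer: 78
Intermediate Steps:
K = 1 (K = 2 + (-1 + 0) = 2 - 1 = 1)
m(S, f) = -5 + S (m(S, f) = S - 5 = -5 + S)
13*(m(0, K) + 11) = 13*((-5 + 0) + 11) = 13*(-5 + 11) = 13*6 = 78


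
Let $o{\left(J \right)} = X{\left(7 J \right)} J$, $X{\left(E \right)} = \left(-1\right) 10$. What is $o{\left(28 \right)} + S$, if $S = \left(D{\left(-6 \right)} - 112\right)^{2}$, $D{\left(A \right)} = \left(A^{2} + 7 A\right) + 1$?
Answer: $13409$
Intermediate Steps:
$X{\left(E \right)} = -10$
$D{\left(A \right)} = 1 + A^{2} + 7 A$
$o{\left(J \right)} = - 10 J$
$S = 13689$ ($S = \left(\left(1 + \left(-6\right)^{2} + 7 \left(-6\right)\right) - 112\right)^{2} = \left(\left(1 + 36 - 42\right) - 112\right)^{2} = \left(-5 - 112\right)^{2} = \left(-117\right)^{2} = 13689$)
$o{\left(28 \right)} + S = \left(-10\right) 28 + 13689 = -280 + 13689 = 13409$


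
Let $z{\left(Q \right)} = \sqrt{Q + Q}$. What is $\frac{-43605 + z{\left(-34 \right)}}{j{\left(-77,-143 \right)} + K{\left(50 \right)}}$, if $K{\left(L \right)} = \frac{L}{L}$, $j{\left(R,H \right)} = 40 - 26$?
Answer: $-2907 + \frac{2 i \sqrt{17}}{15} \approx -2907.0 + 0.54975 i$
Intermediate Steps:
$j{\left(R,H \right)} = 14$ ($j{\left(R,H \right)} = 40 - 26 = 14$)
$z{\left(Q \right)} = \sqrt{2} \sqrt{Q}$ ($z{\left(Q \right)} = \sqrt{2 Q} = \sqrt{2} \sqrt{Q}$)
$K{\left(L \right)} = 1$
$\frac{-43605 + z{\left(-34 \right)}}{j{\left(-77,-143 \right)} + K{\left(50 \right)}} = \frac{-43605 + \sqrt{2} \sqrt{-34}}{14 + 1} = \frac{-43605 + \sqrt{2} i \sqrt{34}}{15} = \left(-43605 + 2 i \sqrt{17}\right) \frac{1}{15} = -2907 + \frac{2 i \sqrt{17}}{15}$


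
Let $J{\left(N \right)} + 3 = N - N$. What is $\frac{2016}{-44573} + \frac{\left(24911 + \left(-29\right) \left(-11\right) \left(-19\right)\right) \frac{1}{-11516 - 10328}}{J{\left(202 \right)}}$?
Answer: $\frac{354044269}{1460478918} \approx 0.24242$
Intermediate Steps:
$J{\left(N \right)} = -3$ ($J{\left(N \right)} = -3 + \left(N - N\right) = -3 + 0 = -3$)
$\frac{2016}{-44573} + \frac{\left(24911 + \left(-29\right) \left(-11\right) \left(-19\right)\right) \frac{1}{-11516 - 10328}}{J{\left(202 \right)}} = \frac{2016}{-44573} + \frac{\left(24911 + \left(-29\right) \left(-11\right) \left(-19\right)\right) \frac{1}{-11516 - 10328}}{-3} = 2016 \left(- \frac{1}{44573}\right) + \frac{24911 + 319 \left(-19\right)}{-21844} \left(- \frac{1}{3}\right) = - \frac{2016}{44573} + \left(24911 - 6061\right) \left(- \frac{1}{21844}\right) \left(- \frac{1}{3}\right) = - \frac{2016}{44573} + 18850 \left(- \frac{1}{21844}\right) \left(- \frac{1}{3}\right) = - \frac{2016}{44573} - - \frac{9425}{32766} = - \frac{2016}{44573} + \frac{9425}{32766} = \frac{354044269}{1460478918}$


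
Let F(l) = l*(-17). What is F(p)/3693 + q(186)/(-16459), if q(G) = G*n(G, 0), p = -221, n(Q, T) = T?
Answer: 3757/3693 ≈ 1.0173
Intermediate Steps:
q(G) = 0 (q(G) = G*0 = 0)
F(l) = -17*l
F(p)/3693 + q(186)/(-16459) = -17*(-221)/3693 + 0/(-16459) = 3757*(1/3693) + 0*(-1/16459) = 3757/3693 + 0 = 3757/3693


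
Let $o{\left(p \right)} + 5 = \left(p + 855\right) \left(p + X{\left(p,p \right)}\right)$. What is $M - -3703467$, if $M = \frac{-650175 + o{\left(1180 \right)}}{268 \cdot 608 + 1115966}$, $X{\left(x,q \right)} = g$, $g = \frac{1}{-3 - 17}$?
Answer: $\frac{18945610927953}{5115640} \approx 3.7035 \cdot 10^{6}$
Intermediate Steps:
$g = - \frac{1}{20}$ ($g = \frac{1}{-20} = - \frac{1}{20} \approx -0.05$)
$X{\left(x,q \right)} = - \frac{1}{20}$
$o{\left(p \right)} = -5 + \left(855 + p\right) \left(- \frac{1}{20} + p\right)$ ($o{\left(p \right)} = -5 + \left(p + 855\right) \left(p - \frac{1}{20}\right) = -5 + \left(855 + p\right) \left(- \frac{1}{20} + p\right)$)
$M = \frac{7004073}{5115640}$ ($M = \frac{-650175 + \left(- \frac{191}{4} + 1180^{2} + \frac{17099}{20} \cdot 1180\right)}{268 \cdot 608 + 1115966} = \frac{-650175 + \left(- \frac{191}{4} + 1392400 + 1008841\right)}{162944 + 1115966} = \frac{-650175 + \frac{9604773}{4}}{1278910} = \frac{7004073}{4} \cdot \frac{1}{1278910} = \frac{7004073}{5115640} \approx 1.3691$)
$M - -3703467 = \frac{7004073}{5115640} - -3703467 = \frac{7004073}{5115640} + 3703467 = \frac{18945610927953}{5115640}$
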